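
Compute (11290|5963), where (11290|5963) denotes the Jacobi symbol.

(11290|5963)
  = (5327|5963)    [11290 ≡ 5327 mod 5963]
  = -(5963|5327)    [QR: both ≡ 3 mod 4, sign flips]
  = -(636|5327)    [5963 ≡ 636 mod 5327]
  = -(159|5327)    [5327 ≡ 7 mod 8 ⇒ (2|5327)^2 = +1]
  = (5327|159)    [QR: both ≡ 3 mod 4, sign flips]
  = (80|159)    [5327 ≡ 80 mod 159]
  = (5|159)    [159 ≡ 7 mod 8 ⇒ (2|159)^4 = +1]
  = (159|5)    [QR: 5 ≡ 1 mod 4, sign kept]
  = (4|5)    [159 ≡ 4 mod 5]
  = (1|5)    [5 ≡ 5 mod 8 ⇒ (2|5)^2 = +1]
  = 1    [(1|5) = 1]

1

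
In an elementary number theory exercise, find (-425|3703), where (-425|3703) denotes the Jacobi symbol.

1

Pull out -1: (-425|3703) = (-1|3703)·(425|3703). Since 3703 ≡ 3 (mod 4), (-1|3703) = -1. Now have -(425|3703).
425 ≡ 1 (mod 4), so quadratic reciprocity gives (425|3703) = (3703|425). Reduce: 3703 ≡ 303 (mod 425). Now have -(303|425).
425 ≡ 1 (mod 4), so quadratic reciprocity gives (303|425) = (425|303). Reduce: 425 ≡ 122 (mod 303). Now have -(122|303).
Factor out 2: 122 = 2·61. Since 303 ≡ 7 (mod 8), (2|303) = +1. Now have -(61|303).
61 ≡ 1 (mod 4), so quadratic reciprocity gives (61|303) = (303|61). Reduce: 303 ≡ 59 (mod 61). Now have -(59|61).
61 ≡ 1 (mod 4), so quadratic reciprocity gives (59|61) = (61|59). Reduce: 61 ≡ 2 (mod 59). Now have -(2|59).
Factor out 2: 2 = 2. Since 59 ≡ 3 (mod 8), (2|59) = -1. Now have (1|59).
(1|59) = 1. Collecting the sign factors: 1.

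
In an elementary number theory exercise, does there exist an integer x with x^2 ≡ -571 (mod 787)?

Reduce the numerator: -571 ≡ 216 (mod 787), so (-571/787) = (216/787).
Factor out 2: 216 = 2^3·27. Since 787 ≡ 3 (mod 8), (2/787) = -1, and (2/787)^3 = -1. Now have -(27/787).
Both 27 ≡ 3 and 787 ≡ 3 (mod 4), so reciprocity gives (27/787) = -(787/27). Reduce: 787 ≡ 4 (mod 27). Now have (4/27).
Factor out 2: 4 = 2^2. Since 27 ≡ 3 (mod 8), (2/27) = -1, and (2/27)^2 = +1. Now have (1/27).
(1/27) = 1. Collecting the sign factors: 1.
(-571/787) = 1, and 787 is prime, so -571 is a quadratic residue mod 787.

yes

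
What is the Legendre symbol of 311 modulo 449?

-1

449 ≡ 1 (mod 4), so quadratic reciprocity gives (311 / 449) = (449 / 311). Reduce: 449 ≡ 138 (mod 311). Now have (138 / 311).
Factor out 2: 138 = 2·69. Since 311 ≡ 7 (mod 8), (2 / 311) = +1. Now have (69 / 311).
69 ≡ 1 (mod 4), so quadratic reciprocity gives (69 / 311) = (311 / 69). Reduce: 311 ≡ 35 (mod 69). Now have (35 / 69).
69 ≡ 1 (mod 4), so quadratic reciprocity gives (35 / 69) = (69 / 35). Reduce: 69 ≡ 34 (mod 35). Now have (34 / 35).
Factor out 2: 34 = 2·17. Since 35 ≡ 3 (mod 8), (2 / 35) = -1. Now have -(17 / 35).
17 ≡ 1 (mod 4), so quadratic reciprocity gives (17 / 35) = (35 / 17). Reduce: 35 ≡ 1 (mod 17). Now have -(1 / 17).
(1 / 17) = 1. Collecting the sign factors: -1.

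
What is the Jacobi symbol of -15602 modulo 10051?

Reduce the numerator: -15602 ≡ 4500 (mod 10051), so (-15602/10051) = (4500/10051).
Factor out 2: 4500 = 2^2·1125. Since 10051 ≡ 3 (mod 8), (2/10051) = -1, and (2/10051)^2 = +1. Now have (1125/10051).
1125 ≡ 1 (mod 4), so quadratic reciprocity gives (1125/10051) = (10051/1125). Reduce: 10051 ≡ 1051 (mod 1125). Now have (1051/1125).
1125 ≡ 1 (mod 4), so quadratic reciprocity gives (1051/1125) = (1125/1051). Reduce: 1125 ≡ 74 (mod 1051). Now have (74/1051).
Factor out 2: 74 = 2·37. Since 1051 ≡ 3 (mod 8), (2/1051) = -1. Now have -(37/1051).
37 ≡ 1 (mod 4), so quadratic reciprocity gives (37/1051) = (1051/37). Reduce: 1051 ≡ 15 (mod 37). Now have -(15/37).
37 ≡ 1 (mod 4), so quadratic reciprocity gives (15/37) = (37/15). Reduce: 37 ≡ 7 (mod 15). Now have -(7/15).
Both 7 ≡ 3 and 15 ≡ 3 (mod 4), so reciprocity gives (7/15) = -(15/7). Reduce: 15 ≡ 1 (mod 7). Now have (1/7).
(1/7) = 1. Collecting the sign factors: 1.

1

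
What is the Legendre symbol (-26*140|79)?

1

By multiplicativity, (-26·140|79) = (-26|79)·(140|79).
First factor (-26|79):
(-26|79)
  = (53|79)    [-26 ≡ 53 mod 79]
  = (79|53)    [QR: 53 ≡ 1 mod 4, sign kept]
  = (26|53)    [79 ≡ 26 mod 53]
  = -(13|53)    [53 ≡ 5 mod 8 ⇒ (2|53) = -1]
  = -(53|13)    [QR: 13 ≡ 1 mod 4, sign kept]
  = -(1|13)    [53 ≡ 1 mod 13]
  = -1    [(1|13) = 1]
Second factor (140|79):
(140|79)
  = (61|79)    [140 ≡ 61 mod 79]
  = (79|61)    [QR: 61 ≡ 1 mod 4, sign kept]
  = (18|61)    [79 ≡ 18 mod 61]
  = -(9|61)    [61 ≡ 5 mod 8 ⇒ (2|61) = -1]
  = -(61|9)    [QR: 9 ≡ 1 mod 4, sign kept]
  = -(7|9)    [61 ≡ 7 mod 9]
  = -(9|7)    [QR: 9 ≡ 1 mod 4, sign kept]
  = -(2|7)    [9 ≡ 2 mod 7]
  = -(1|7)    [7 ≡ 7 mod 8 ⇒ (2|7) = +1]
  = -1    [(1|7) = 1]
Product: (-1)·(-1) = 1.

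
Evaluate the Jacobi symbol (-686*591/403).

1

By multiplicativity, (-686·591/403) = (-686/403)·(591/403).
First factor (-686/403):
(-686/403)
  = (120/403)    [-686 ≡ 120 mod 403]
  = -(15/403)    [403 ≡ 3 mod 8 ⇒ (2/403)^3 = -1]
  = (403/15)    [QR: both ≡ 3 mod 4, sign flips]
  = (13/15)    [403 ≡ 13 mod 15]
  = (15/13)    [QR: 13 ≡ 1 mod 4, sign kept]
  = (2/13)    [15 ≡ 2 mod 13]
  = -(1/13)    [13 ≡ 5 mod 8 ⇒ (2/13) = -1]
  = -1    [(1/13) = 1]
Second factor (591/403):
(591/403)
  = (188/403)    [591 ≡ 188 mod 403]
  = (47/403)    [403 ≡ 3 mod 8 ⇒ (2/403)^2 = +1]
  = -(403/47)    [QR: both ≡ 3 mod 4, sign flips]
  = -(27/47)    [403 ≡ 27 mod 47]
  = (47/27)    [QR: both ≡ 3 mod 4, sign flips]
  = (20/27)    [47 ≡ 20 mod 27]
  = (5/27)    [27 ≡ 3 mod 8 ⇒ (2/27)^2 = +1]
  = (27/5)    [QR: 5 ≡ 1 mod 4, sign kept]
  = (2/5)    [27 ≡ 2 mod 5]
  = -(1/5)    [5 ≡ 5 mod 8 ⇒ (2/5) = -1]
  = -1    [(1/5) = 1]
Product: (-1)·(-1) = 1.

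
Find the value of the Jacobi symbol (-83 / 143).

Reduce the numerator: -83 ≡ 60 (mod 143), so (-83 / 143) = (60 / 143).
Factor out 2: 60 = 2^2·15. Since 143 ≡ 7 (mod 8), (2 / 143) = +1, and (2 / 143)^2 = +1. Now have (15 / 143).
Both 15 ≡ 3 and 143 ≡ 3 (mod 4), so reciprocity gives (15 / 143) = -(143 / 15). Reduce: 143 ≡ 8 (mod 15). Now have -(8 / 15).
Factor out 2: 8 = 2^3. Since 15 ≡ 7 (mod 8), (2 / 15) = +1, and (2 / 15)^3 = +1. Now have -(1 / 15).
(1 / 15) = 1. Collecting the sign factors: -1.

-1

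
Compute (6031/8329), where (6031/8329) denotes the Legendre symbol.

8329 ≡ 1 (mod 4), so quadratic reciprocity gives (6031/8329) = (8329/6031). Reduce: 8329 ≡ 2298 (mod 6031). Now have (2298/6031).
Factor out 2: 2298 = 2·1149. Since 6031 ≡ 7 (mod 8), (2/6031) = +1. Now have (1149/6031).
1149 ≡ 1 (mod 4), so quadratic reciprocity gives (1149/6031) = (6031/1149). Reduce: 6031 ≡ 286 (mod 1149). Now have (286/1149).
Factor out 2: 286 = 2·143. Since 1149 ≡ 5 (mod 8), (2/1149) = -1. Now have -(143/1149).
1149 ≡ 1 (mod 4), so quadratic reciprocity gives (143/1149) = (1149/143). Reduce: 1149 ≡ 5 (mod 143). Now have -(5/143).
5 ≡ 1 (mod 4), so quadratic reciprocity gives (5/143) = (143/5). Reduce: 143 ≡ 3 (mod 5). Now have -(3/5).
5 ≡ 1 (mod 4), so quadratic reciprocity gives (3/5) = (5/3). Reduce: 5 ≡ 2 (mod 3). Now have -(2/3).
Factor out 2: 2 = 2. Since 3 ≡ 3 (mod 8), (2/3) = -1. Now have (1/3).
(1/3) = 1. Collecting the sign factors: 1.

1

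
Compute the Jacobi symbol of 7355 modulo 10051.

(7355/10051)
  = -(10051/7355)    [QR: both ≡ 3 mod 4, sign flips]
  = -(2696/7355)    [10051 ≡ 2696 mod 7355]
  = (337/7355)    [7355 ≡ 3 mod 8 ⇒ (2/7355)^3 = -1]
  = (7355/337)    [QR: 337 ≡ 1 mod 4, sign kept]
  = (278/337)    [7355 ≡ 278 mod 337]
  = (139/337)    [337 ≡ 1 mod 8 ⇒ (2/337) = +1]
  = (337/139)    [QR: 337 ≡ 1 mod 4, sign kept]
  = (59/139)    [337 ≡ 59 mod 139]
  = -(139/59)    [QR: both ≡ 3 mod 4, sign flips]
  = -(21/59)    [139 ≡ 21 mod 59]
  = -(59/21)    [QR: 21 ≡ 1 mod 4, sign kept]
  = -(17/21)    [59 ≡ 17 mod 21]
  = -(21/17)    [QR: 17 ≡ 1 mod 4, sign kept]
  = -(4/17)    [21 ≡ 4 mod 17]
  = -(1/17)    [17 ≡ 1 mod 8 ⇒ (2/17)^2 = +1]
  = -1    [(1/17) = 1]

-1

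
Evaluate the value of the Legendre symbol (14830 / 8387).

Reduce the numerator: 14830 ≡ 6443 (mod 8387), so (14830 / 8387) = (6443 / 8387).
Both 6443 ≡ 3 and 8387 ≡ 3 (mod 4), so reciprocity gives (6443 / 8387) = -(8387 / 6443). Reduce: 8387 ≡ 1944 (mod 6443). Now have -(1944 / 6443).
Factor out 2: 1944 = 2^3·243. Since 6443 ≡ 3 (mod 8), (2 / 6443) = -1, and (2 / 6443)^3 = -1. Now have (243 / 6443).
Both 243 ≡ 3 and 6443 ≡ 3 (mod 4), so reciprocity gives (243 / 6443) = -(6443 / 243). Reduce: 6443 ≡ 125 (mod 243). Now have -(125 / 243).
125 ≡ 1 (mod 4), so quadratic reciprocity gives (125 / 243) = (243 / 125). Reduce: 243 ≡ 118 (mod 125). Now have -(118 / 125).
Factor out 2: 118 = 2·59. Since 125 ≡ 5 (mod 8), (2 / 125) = -1. Now have (59 / 125).
125 ≡ 1 (mod 4), so quadratic reciprocity gives (59 / 125) = (125 / 59). Reduce: 125 ≡ 7 (mod 59). Now have (7 / 59).
Both 7 ≡ 3 and 59 ≡ 3 (mod 4), so reciprocity gives (7 / 59) = -(59 / 7). Reduce: 59 ≡ 3 (mod 7). Now have -(3 / 7).
Both 3 ≡ 3 and 7 ≡ 3 (mod 4), so reciprocity gives (3 / 7) = -(7 / 3). Reduce: 7 ≡ 1 (mod 3). Now have (1 / 3).
(1 / 3) = 1. Collecting the sign factors: 1.

1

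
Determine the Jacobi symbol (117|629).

-1

117 ≡ 1 (mod 4), so quadratic reciprocity gives (117|629) = (629|117). Reduce: 629 ≡ 44 (mod 117). Now have (44|117).
Factor out 2: 44 = 2^2·11. Since 117 ≡ 5 (mod 8), (2|117) = -1, and (2|117)^2 = +1. Now have (11|117).
117 ≡ 1 (mod 4), so quadratic reciprocity gives (11|117) = (117|11). Reduce: 117 ≡ 7 (mod 11). Now have (7|11).
Both 7 ≡ 3 and 11 ≡ 3 (mod 4), so reciprocity gives (7|11) = -(11|7). Reduce: 11 ≡ 4 (mod 7). Now have -(4|7).
Factor out 2: 4 = 2^2. Since 7 ≡ 7 (mod 8), (2|7) = +1, and (2|7)^2 = +1. Now have -(1|7).
(1|7) = 1. Collecting the sign factors: -1.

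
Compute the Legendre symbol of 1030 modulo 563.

(1030/563)
  = (467/563)    [1030 ≡ 467 mod 563]
  = -(563/467)    [QR: both ≡ 3 mod 4, sign flips]
  = -(96/467)    [563 ≡ 96 mod 467]
  = (3/467)    [467 ≡ 3 mod 8 ⇒ (2/467)^5 = -1]
  = -(467/3)    [QR: both ≡ 3 mod 4, sign flips]
  = -(2/3)    [467 ≡ 2 mod 3]
  = (1/3)    [3 ≡ 3 mod 8 ⇒ (2/3) = -1]
  = 1    [(1/3) = 1]

1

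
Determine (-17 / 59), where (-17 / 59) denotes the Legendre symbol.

-1

Pull out -1: (-17 / 59) = (-1 / 59)·(17 / 59). Since 59 ≡ 3 (mod 4), (-1 / 59) = -1. Now have -(17 / 59).
17 ≡ 1 (mod 4), so quadratic reciprocity gives (17 / 59) = (59 / 17). Reduce: 59 ≡ 8 (mod 17). Now have -(8 / 17).
Factor out 2: 8 = 2^3. Since 17 ≡ 1 (mod 8), (2 / 17) = +1, and (2 / 17)^3 = +1. Now have -(1 / 17).
(1 / 17) = 1. Collecting the sign factors: -1.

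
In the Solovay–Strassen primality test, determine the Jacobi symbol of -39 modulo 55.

Pull out -1: (-39 / 55) = (-1 / 55)·(39 / 55). Since 55 ≡ 3 (mod 4), (-1 / 55) = -1. Now have -(39 / 55).
Both 39 ≡ 3 and 55 ≡ 3 (mod 4), so reciprocity gives (39 / 55) = -(55 / 39). Reduce: 55 ≡ 16 (mod 39). Now have (16 / 39).
Factor out 2: 16 = 2^4. Since 39 ≡ 7 (mod 8), (2 / 39) = +1, and (2 / 39)^4 = +1. Now have (1 / 39).
(1 / 39) = 1. Collecting the sign factors: 1.

1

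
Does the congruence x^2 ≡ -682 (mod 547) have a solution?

(-682|547)
  = -(682|547)    [547 ≡ 3 mod 4 ⇒ (-1|547) = -1]
  = -(135|547)    [682 ≡ 135 mod 547]
  = (547|135)    [QR: both ≡ 3 mod 4, sign flips]
  = (7|135)    [547 ≡ 7 mod 135]
  = -(135|7)    [QR: both ≡ 3 mod 4, sign flips]
  = -(2|7)    [135 ≡ 2 mod 7]
  = -(1|7)    [7 ≡ 7 mod 8 ⇒ (2|7) = +1]
  = -1    [(1|7) = 1]
The Legendre symbol is -1, so x^2 ≡ -682 (mod 547) has no solution.

no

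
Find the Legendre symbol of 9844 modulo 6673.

1

(9844 / 6673)
  = (3171 / 6673)    [9844 ≡ 3171 mod 6673]
  = (6673 / 3171)    [QR: 6673 ≡ 1 mod 4, sign kept]
  = (331 / 3171)    [6673 ≡ 331 mod 3171]
  = -(3171 / 331)    [QR: both ≡ 3 mod 4, sign flips]
  = -(192 / 331)    [3171 ≡ 192 mod 331]
  = -(3 / 331)    [331 ≡ 3 mod 8 ⇒ (2 / 331)^6 = +1]
  = (331 / 3)    [QR: both ≡ 3 mod 4, sign flips]
  = (1 / 3)    [331 ≡ 1 mod 3]
  = 1    [(1 / 3) = 1]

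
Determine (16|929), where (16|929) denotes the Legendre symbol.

1

(16|929)
  = (1|929)    [929 ≡ 1 mod 8 ⇒ (2|929)^4 = +1]
  = 1    [(1|929) = 1]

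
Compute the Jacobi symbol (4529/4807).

4529 ≡ 1 (mod 4), so quadratic reciprocity gives (4529/4807) = (4807/4529). Reduce: 4807 ≡ 278 (mod 4529). Now have (278/4529).
Factor out 2: 278 = 2·139. Since 4529 ≡ 1 (mod 8), (2/4529) = +1. Now have (139/4529).
4529 ≡ 1 (mod 4), so quadratic reciprocity gives (139/4529) = (4529/139). Reduce: 4529 ≡ 81 (mod 139). Now have (81/139).
81 ≡ 1 (mod 4), so quadratic reciprocity gives (81/139) = (139/81). Reduce: 139 ≡ 58 (mod 81). Now have (58/81).
Factor out 2: 58 = 2·29. Since 81 ≡ 1 (mod 8), (2/81) = +1. Now have (29/81).
29 ≡ 1 (mod 4), so quadratic reciprocity gives (29/81) = (81/29). Reduce: 81 ≡ 23 (mod 29). Now have (23/29).
29 ≡ 1 (mod 4), so quadratic reciprocity gives (23/29) = (29/23). Reduce: 29 ≡ 6 (mod 23). Now have (6/23).
Factor out 2: 6 = 2·3. Since 23 ≡ 7 (mod 8), (2/23) = +1. Now have (3/23).
Both 3 ≡ 3 and 23 ≡ 3 (mod 4), so reciprocity gives (3/23) = -(23/3). Reduce: 23 ≡ 2 (mod 3). Now have -(2/3).
Factor out 2: 2 = 2. Since 3 ≡ 3 (mod 8), (2/3) = -1. Now have (1/3).
(1/3) = 1. Collecting the sign factors: 1.

1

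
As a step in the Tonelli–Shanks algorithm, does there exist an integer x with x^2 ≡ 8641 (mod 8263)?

Reduce the numerator: 8641 ≡ 378 (mod 8263), so (8641|8263) = (378|8263).
Factor out 2: 378 = 2·189. Since 8263 ≡ 7 (mod 8), (2|8263) = +1. Now have (189|8263).
189 ≡ 1 (mod 4), so quadratic reciprocity gives (189|8263) = (8263|189). Reduce: 8263 ≡ 136 (mod 189). Now have (136|189).
Factor out 2: 136 = 2^3·17. Since 189 ≡ 5 (mod 8), (2|189) = -1, and (2|189)^3 = -1. Now have -(17|189).
17 ≡ 1 (mod 4), so quadratic reciprocity gives (17|189) = (189|17). Reduce: 189 ≡ 2 (mod 17). Now have -(2|17).
Factor out 2: 2 = 2. Since 17 ≡ 1 (mod 8), (2|17) = +1. Now have -(1|17).
(1|17) = 1. Collecting the sign factors: -1.
The Legendre symbol is -1, so x^2 ≡ 8641 (mod 8263) has no solution.

no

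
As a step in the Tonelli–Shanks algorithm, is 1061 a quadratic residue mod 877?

no

(1061/877)
  = (184/877)    [1061 ≡ 184 mod 877]
  = -(23/877)    [877 ≡ 5 mod 8 ⇒ (2/877)^3 = -1]
  = -(877/23)    [QR: 877 ≡ 1 mod 4, sign kept]
  = -(3/23)    [877 ≡ 3 mod 23]
  = (23/3)    [QR: both ≡ 3 mod 4, sign flips]
  = (2/3)    [23 ≡ 2 mod 3]
  = -(1/3)    [3 ≡ 3 mod 8 ⇒ (2/3) = -1]
  = -1    [(1/3) = 1]
The Legendre symbol is -1, so x^2 ≡ 1061 (mod 877) has no solution.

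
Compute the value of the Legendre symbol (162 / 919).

(162 / 919)
  = (81 / 919)    [919 ≡ 7 mod 8 ⇒ (2 / 919) = +1]
  = (919 / 81)    [QR: 81 ≡ 1 mod 4, sign kept]
  = (28 / 81)    [919 ≡ 28 mod 81]
  = (7 / 81)    [81 ≡ 1 mod 8 ⇒ (2 / 81)^2 = +1]
  = (81 / 7)    [QR: 81 ≡ 1 mod 4, sign kept]
  = (4 / 7)    [81 ≡ 4 mod 7]
  = (1 / 7)    [7 ≡ 7 mod 8 ⇒ (2 / 7)^2 = +1]
  = 1    [(1 / 7) = 1]

1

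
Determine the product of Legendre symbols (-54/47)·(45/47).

By multiplicativity, (-54·45/47) = (-54/47)·(45/47).
First factor (-54/47):
Pull out -1: (-54/47) = (-1/47)·(54/47). Since 47 ≡ 3 (mod 4), (-1/47) = -1. Now have -(54/47).
Reduce the numerator: 54 ≡ 7 (mod 47), so (54/47) = (7/47).
Both 7 ≡ 3 and 47 ≡ 3 (mod 4), so reciprocity gives (7/47) = -(47/7). Reduce: 47 ≡ 5 (mod 7). Now have (5/7).
5 ≡ 1 (mod 4), so quadratic reciprocity gives (5/7) = (7/5). Reduce: 7 ≡ 2 (mod 5). Now have (2/5).
Factor out 2: 2 = 2. Since 5 ≡ 5 (mod 8), (2/5) = -1. Now have -(1/5).
(1/5) = 1. Collecting the sign factors: -1.
Second factor (45/47):
45 ≡ 1 (mod 4), so quadratic reciprocity gives (45/47) = (47/45). Reduce: 47 ≡ 2 (mod 45). Now have (2/45).
Factor out 2: 2 = 2. Since 45 ≡ 5 (mod 8), (2/45) = -1. Now have -(1/45).
(1/45) = 1. Collecting the sign factors: -1.
Product: (-1)·(-1) = 1.

1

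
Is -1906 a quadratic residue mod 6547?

Reduce the numerator: -1906 ≡ 4641 (mod 6547), so (-1906/6547) = (4641/6547).
4641 ≡ 1 (mod 4), so quadratic reciprocity gives (4641/6547) = (6547/4641). Reduce: 6547 ≡ 1906 (mod 4641). Now have (1906/4641).
Factor out 2: 1906 = 2·953. Since 4641 ≡ 1 (mod 8), (2/4641) = +1. Now have (953/4641).
953 ≡ 1 (mod 4), so quadratic reciprocity gives (953/4641) = (4641/953). Reduce: 4641 ≡ 829 (mod 953). Now have (829/953).
829 ≡ 1 (mod 4), so quadratic reciprocity gives (829/953) = (953/829). Reduce: 953 ≡ 124 (mod 829). Now have (124/829).
Factor out 2: 124 = 2^2·31. Since 829 ≡ 5 (mod 8), (2/829) = -1, and (2/829)^2 = +1. Now have (31/829).
829 ≡ 1 (mod 4), so quadratic reciprocity gives (31/829) = (829/31). Reduce: 829 ≡ 23 (mod 31). Now have (23/31).
Both 23 ≡ 3 and 31 ≡ 3 (mod 4), so reciprocity gives (23/31) = -(31/23). Reduce: 31 ≡ 8 (mod 23). Now have -(8/23).
Factor out 2: 8 = 2^3. Since 23 ≡ 7 (mod 8), (2/23) = +1, and (2/23)^3 = +1. Now have -(1/23).
(1/23) = 1. Collecting the sign factors: -1.
The Legendre symbol is -1, so x^2 ≡ -1906 (mod 6547) has no solution.

no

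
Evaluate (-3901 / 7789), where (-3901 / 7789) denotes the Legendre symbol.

(-3901 / 7789)
  = (3901 / 7789)    [7789 ≡ 1 mod 4 ⇒ (-1 / 7789) = +1]
  = (7789 / 3901)    [QR: 3901 ≡ 1 mod 4, sign kept]
  = (3888 / 3901)    [7789 ≡ 3888 mod 3901]
  = (243 / 3901)    [3901 ≡ 5 mod 8 ⇒ (2 / 3901)^4 = +1]
  = (3901 / 243)    [QR: 3901 ≡ 1 mod 4, sign kept]
  = (13 / 243)    [3901 ≡ 13 mod 243]
  = (243 / 13)    [QR: 13 ≡ 1 mod 4, sign kept]
  = (9 / 13)    [243 ≡ 9 mod 13]
  = (13 / 9)    [QR: 9 ≡ 1 mod 4, sign kept]
  = (4 / 9)    [13 ≡ 4 mod 9]
  = (1 / 9)    [9 ≡ 1 mod 8 ⇒ (2 / 9)^2 = +1]
  = 1    [(1 / 9) = 1]

1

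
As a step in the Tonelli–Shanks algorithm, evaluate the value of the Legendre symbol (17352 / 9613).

-1

(17352 / 9613)
  = (7739 / 9613)    [17352 ≡ 7739 mod 9613]
  = (9613 / 7739)    [QR: 9613 ≡ 1 mod 4, sign kept]
  = (1874 / 7739)    [9613 ≡ 1874 mod 7739]
  = -(937 / 7739)    [7739 ≡ 3 mod 8 ⇒ (2 / 7739) = -1]
  = -(7739 / 937)    [QR: 937 ≡ 1 mod 4, sign kept]
  = -(243 / 937)    [7739 ≡ 243 mod 937]
  = -(937 / 243)    [QR: 937 ≡ 1 mod 4, sign kept]
  = -(208 / 243)    [937 ≡ 208 mod 243]
  = -(13 / 243)    [243 ≡ 3 mod 8 ⇒ (2 / 243)^4 = +1]
  = -(243 / 13)    [QR: 13 ≡ 1 mod 4, sign kept]
  = -(9 / 13)    [243 ≡ 9 mod 13]
  = -(13 / 9)    [QR: 9 ≡ 1 mod 4, sign kept]
  = -(4 / 9)    [13 ≡ 4 mod 9]
  = -(1 / 9)    [9 ≡ 1 mod 8 ⇒ (2 / 9)^2 = +1]
  = -1    [(1 / 9) = 1]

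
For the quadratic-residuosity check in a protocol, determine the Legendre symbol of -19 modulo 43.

1

Reduce the numerator: -19 ≡ 24 (mod 43), so (-19|43) = (24|43).
Factor out 2: 24 = 2^3·3. Since 43 ≡ 3 (mod 8), (2|43) = -1, and (2|43)^3 = -1. Now have -(3|43).
Both 3 ≡ 3 and 43 ≡ 3 (mod 4), so reciprocity gives (3|43) = -(43|3). Reduce: 43 ≡ 1 (mod 3). Now have (1|3).
(1|3) = 1. Collecting the sign factors: 1.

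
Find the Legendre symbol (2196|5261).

(2196|5261)
  = (549|5261)    [5261 ≡ 5 mod 8 ⇒ (2|5261)^2 = +1]
  = (5261|549)    [QR: 549 ≡ 1 mod 4, sign kept]
  = (320|549)    [5261 ≡ 320 mod 549]
  = (5|549)    [549 ≡ 5 mod 8 ⇒ (2|549)^6 = +1]
  = (549|5)    [QR: 5 ≡ 1 mod 4, sign kept]
  = (4|5)    [549 ≡ 4 mod 5]
  = (1|5)    [5 ≡ 5 mod 8 ⇒ (2|5)^2 = +1]
  = 1    [(1|5) = 1]

1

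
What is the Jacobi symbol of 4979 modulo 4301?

1

Reduce the numerator: 4979 ≡ 678 (mod 4301), so (4979|4301) = (678|4301).
Factor out 2: 678 = 2·339. Since 4301 ≡ 5 (mod 8), (2|4301) = -1. Now have -(339|4301).
4301 ≡ 1 (mod 4), so quadratic reciprocity gives (339|4301) = (4301|339). Reduce: 4301 ≡ 233 (mod 339). Now have -(233|339).
233 ≡ 1 (mod 4), so quadratic reciprocity gives (233|339) = (339|233). Reduce: 339 ≡ 106 (mod 233). Now have -(106|233).
Factor out 2: 106 = 2·53. Since 233 ≡ 1 (mod 8), (2|233) = +1. Now have -(53|233).
53 ≡ 1 (mod 4), so quadratic reciprocity gives (53|233) = (233|53). Reduce: 233 ≡ 21 (mod 53). Now have -(21|53).
21 ≡ 1 (mod 4), so quadratic reciprocity gives (21|53) = (53|21). Reduce: 53 ≡ 11 (mod 21). Now have -(11|21).
21 ≡ 1 (mod 4), so quadratic reciprocity gives (11|21) = (21|11). Reduce: 21 ≡ 10 (mod 11). Now have -(10|11).
Factor out 2: 10 = 2·5. Since 11 ≡ 3 (mod 8), (2|11) = -1. Now have (5|11).
5 ≡ 1 (mod 4), so quadratic reciprocity gives (5|11) = (11|5). Reduce: 11 ≡ 1 (mod 5). Now have (1|5).
(1|5) = 1. Collecting the sign factors: 1.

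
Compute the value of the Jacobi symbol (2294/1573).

-1

Reduce the numerator: 2294 ≡ 721 (mod 1573), so (2294/1573) = (721/1573).
721 ≡ 1 (mod 4), so quadratic reciprocity gives (721/1573) = (1573/721). Reduce: 1573 ≡ 131 (mod 721). Now have (131/721).
721 ≡ 1 (mod 4), so quadratic reciprocity gives (131/721) = (721/131). Reduce: 721 ≡ 66 (mod 131). Now have (66/131).
Factor out 2: 66 = 2·33. Since 131 ≡ 3 (mod 8), (2/131) = -1. Now have -(33/131).
33 ≡ 1 (mod 4), so quadratic reciprocity gives (33/131) = (131/33). Reduce: 131 ≡ 32 (mod 33). Now have -(32/33).
Factor out 2: 32 = 2^5. Since 33 ≡ 1 (mod 8), (2/33) = +1, and (2/33)^5 = +1. Now have -(1/33).
(1/33) = 1. Collecting the sign factors: -1.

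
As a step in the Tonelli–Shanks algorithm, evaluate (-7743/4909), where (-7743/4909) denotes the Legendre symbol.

Reduce the numerator: -7743 ≡ 2075 (mod 4909), so (-7743/4909) = (2075/4909).
4909 ≡ 1 (mod 4), so quadratic reciprocity gives (2075/4909) = (4909/2075). Reduce: 4909 ≡ 759 (mod 2075). Now have (759/2075).
Both 759 ≡ 3 and 2075 ≡ 3 (mod 4), so reciprocity gives (759/2075) = -(2075/759). Reduce: 2075 ≡ 557 (mod 759). Now have -(557/759).
557 ≡ 1 (mod 4), so quadratic reciprocity gives (557/759) = (759/557). Reduce: 759 ≡ 202 (mod 557). Now have -(202/557).
Factor out 2: 202 = 2·101. Since 557 ≡ 5 (mod 8), (2/557) = -1. Now have (101/557).
101 ≡ 1 (mod 4), so quadratic reciprocity gives (101/557) = (557/101). Reduce: 557 ≡ 52 (mod 101). Now have (52/101).
Factor out 2: 52 = 2^2·13. Since 101 ≡ 5 (mod 8), (2/101) = -1, and (2/101)^2 = +1. Now have (13/101).
13 ≡ 1 (mod 4), so quadratic reciprocity gives (13/101) = (101/13). Reduce: 101 ≡ 10 (mod 13). Now have (10/13).
Factor out 2: 10 = 2·5. Since 13 ≡ 5 (mod 8), (2/13) = -1. Now have -(5/13).
5 ≡ 1 (mod 4), so quadratic reciprocity gives (5/13) = (13/5). Reduce: 13 ≡ 3 (mod 5). Now have -(3/5).
5 ≡ 1 (mod 4), so quadratic reciprocity gives (3/5) = (5/3). Reduce: 5 ≡ 2 (mod 3). Now have -(2/3).
Factor out 2: 2 = 2. Since 3 ≡ 3 (mod 8), (2/3) = -1. Now have (1/3).
(1/3) = 1. Collecting the sign factors: 1.

1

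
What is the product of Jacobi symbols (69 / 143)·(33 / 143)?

By multiplicativity, (69·33 / 143) = (69 / 143)·(33 / 143).
First factor (69 / 143):
(69 / 143)
  = (143 / 69)    [QR: 69 ≡ 1 mod 4, sign kept]
  = (5 / 69)    [143 ≡ 5 mod 69]
  = (69 / 5)    [QR: 5 ≡ 1 mod 4, sign kept]
  = (4 / 5)    [69 ≡ 4 mod 5]
  = (1 / 5)    [5 ≡ 5 mod 8 ⇒ (2 / 5)^2 = +1]
  = 1    [(1 / 5) = 1]
Second factor (33 / 143):
(33 / 143)
  = (143 / 33)    [QR: 33 ≡ 1 mod 4, sign kept]
  = (11 / 33)    [143 ≡ 11 mod 33]
  = (33 / 11)    [QR: 33 ≡ 1 mod 4, sign kept]
  = (0 / 11)    [33 ≡ 0 mod 11]
  = 0    [numerator 0, gcd > 1]
Product: (1)·(0) = 0.

0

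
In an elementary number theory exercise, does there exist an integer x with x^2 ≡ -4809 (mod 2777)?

no

Reduce the numerator: -4809 ≡ 745 (mod 2777), so (-4809/2777) = (745/2777).
745 ≡ 1 (mod 4), so quadratic reciprocity gives (745/2777) = (2777/745). Reduce: 2777 ≡ 542 (mod 745). Now have (542/745).
Factor out 2: 542 = 2·271. Since 745 ≡ 1 (mod 8), (2/745) = +1. Now have (271/745).
745 ≡ 1 (mod 4), so quadratic reciprocity gives (271/745) = (745/271). Reduce: 745 ≡ 203 (mod 271). Now have (203/271).
Both 203 ≡ 3 and 271 ≡ 3 (mod 4), so reciprocity gives (203/271) = -(271/203). Reduce: 271 ≡ 68 (mod 203). Now have -(68/203).
Factor out 2: 68 = 2^2·17. Since 203 ≡ 3 (mod 8), (2/203) = -1, and (2/203)^2 = +1. Now have -(17/203).
17 ≡ 1 (mod 4), so quadratic reciprocity gives (17/203) = (203/17). Reduce: 203 ≡ 16 (mod 17). Now have -(16/17).
Factor out 2: 16 = 2^4. Since 17 ≡ 1 (mod 8), (2/17) = +1, and (2/17)^4 = +1. Now have -(1/17).
(1/17) = 1. Collecting the sign factors: -1.
(-4809/2777) = -1, and 2777 is prime, so -4809 is not a quadratic residue mod 2777.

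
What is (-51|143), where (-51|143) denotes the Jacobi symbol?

(-51|143)
  = (92|143)    [-51 ≡ 92 mod 143]
  = (23|143)    [143 ≡ 7 mod 8 ⇒ (2|143)^2 = +1]
  = -(143|23)    [QR: both ≡ 3 mod 4, sign flips]
  = -(5|23)    [143 ≡ 5 mod 23]
  = -(23|5)    [QR: 5 ≡ 1 mod 4, sign kept]
  = -(3|5)    [23 ≡ 3 mod 5]
  = -(5|3)    [QR: 5 ≡ 1 mod 4, sign kept]
  = -(2|3)    [5 ≡ 2 mod 3]
  = (1|3)    [3 ≡ 3 mod 8 ⇒ (2|3) = -1]
  = 1    [(1|3) = 1]

1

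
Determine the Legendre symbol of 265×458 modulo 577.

1

By multiplicativity, (265·458/577) = (265/577)·(458/577).
First factor (265/577):
265 ≡ 1 (mod 4), so quadratic reciprocity gives (265/577) = (577/265). Reduce: 577 ≡ 47 (mod 265). Now have (47/265).
265 ≡ 1 (mod 4), so quadratic reciprocity gives (47/265) = (265/47). Reduce: 265 ≡ 30 (mod 47). Now have (30/47).
Factor out 2: 30 = 2·15. Since 47 ≡ 7 (mod 8), (2/47) = +1. Now have (15/47).
Both 15 ≡ 3 and 47 ≡ 3 (mod 4), so reciprocity gives (15/47) = -(47/15). Reduce: 47 ≡ 2 (mod 15). Now have -(2/15).
Factor out 2: 2 = 2. Since 15 ≡ 7 (mod 8), (2/15) = +1. Now have -(1/15).
(1/15) = 1. Collecting the sign factors: -1.
Second factor (458/577):
Factor out 2: 458 = 2·229. Since 577 ≡ 1 (mod 8), (2/577) = +1. Now have (229/577).
229 ≡ 1 (mod 4), so quadratic reciprocity gives (229/577) = (577/229). Reduce: 577 ≡ 119 (mod 229). Now have (119/229).
229 ≡ 1 (mod 4), so quadratic reciprocity gives (119/229) = (229/119). Reduce: 229 ≡ 110 (mod 119). Now have (110/119).
Factor out 2: 110 = 2·55. Since 119 ≡ 7 (mod 8), (2/119) = +1. Now have (55/119).
Both 55 ≡ 3 and 119 ≡ 3 (mod 4), so reciprocity gives (55/119) = -(119/55). Reduce: 119 ≡ 9 (mod 55). Now have -(9/55).
9 ≡ 1 (mod 4), so quadratic reciprocity gives (9/55) = (55/9). Reduce: 55 ≡ 1 (mod 9). Now have -(1/9).
(1/9) = 1. Collecting the sign factors: -1.
Product: (-1)·(-1) = 1.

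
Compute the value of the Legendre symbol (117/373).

117 ≡ 1 (mod 4), so quadratic reciprocity gives (117/373) = (373/117). Reduce: 373 ≡ 22 (mod 117). Now have (22/117).
Factor out 2: 22 = 2·11. Since 117 ≡ 5 (mod 8), (2/117) = -1. Now have -(11/117).
117 ≡ 1 (mod 4), so quadratic reciprocity gives (11/117) = (117/11). Reduce: 117 ≡ 7 (mod 11). Now have -(7/11).
Both 7 ≡ 3 and 11 ≡ 3 (mod 4), so reciprocity gives (7/11) = -(11/7). Reduce: 11 ≡ 4 (mod 7). Now have (4/7).
Factor out 2: 4 = 2^2. Since 7 ≡ 7 (mod 8), (2/7) = +1, and (2/7)^2 = +1. Now have (1/7).
(1/7) = 1. Collecting the sign factors: 1.

1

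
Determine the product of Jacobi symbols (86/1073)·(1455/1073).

1

By multiplicativity, (86·1455/1073) = (86/1073)·(1455/1073).
First factor (86/1073):
Factor out 2: 86 = 2·43. Since 1073 ≡ 1 (mod 8), (2/1073) = +1. Now have (43/1073).
1073 ≡ 1 (mod 4), so quadratic reciprocity gives (43/1073) = (1073/43). Reduce: 1073 ≡ 41 (mod 43). Now have (41/43).
41 ≡ 1 (mod 4), so quadratic reciprocity gives (41/43) = (43/41). Reduce: 43 ≡ 2 (mod 41). Now have (2/41).
Factor out 2: 2 = 2. Since 41 ≡ 1 (mod 8), (2/41) = +1. Now have (1/41).
(1/41) = 1. Collecting the sign factors: 1.
Second factor (1455/1073):
Reduce the numerator: 1455 ≡ 382 (mod 1073), so (1455/1073) = (382/1073).
Factor out 2: 382 = 2·191. Since 1073 ≡ 1 (mod 8), (2/1073) = +1. Now have (191/1073).
1073 ≡ 1 (mod 4), so quadratic reciprocity gives (191/1073) = (1073/191). Reduce: 1073 ≡ 118 (mod 191). Now have (118/191).
Factor out 2: 118 = 2·59. Since 191 ≡ 7 (mod 8), (2/191) = +1. Now have (59/191).
Both 59 ≡ 3 and 191 ≡ 3 (mod 4), so reciprocity gives (59/191) = -(191/59). Reduce: 191 ≡ 14 (mod 59). Now have -(14/59).
Factor out 2: 14 = 2·7. Since 59 ≡ 3 (mod 8), (2/59) = -1. Now have (7/59).
Both 7 ≡ 3 and 59 ≡ 3 (mod 4), so reciprocity gives (7/59) = -(59/7). Reduce: 59 ≡ 3 (mod 7). Now have -(3/7).
Both 3 ≡ 3 and 7 ≡ 3 (mod 4), so reciprocity gives (3/7) = -(7/3). Reduce: 7 ≡ 1 (mod 3). Now have (1/3).
(1/3) = 1. Collecting the sign factors: 1.
Product: (1)·(1) = 1.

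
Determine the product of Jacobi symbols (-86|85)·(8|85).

By multiplicativity, (-86·8|85) = (-86|85)·(8|85).
First factor (-86|85):
Reduce the numerator: -86 ≡ 84 (mod 85), so (-86|85) = (84|85).
Factor out 2: 84 = 2^2·21. Since 85 ≡ 5 (mod 8), (2|85) = -1, and (2|85)^2 = +1. Now have (21|85).
21 ≡ 1 (mod 4), so quadratic reciprocity gives (21|85) = (85|21). Reduce: 85 ≡ 1 (mod 21). Now have (1|21).
(1|21) = 1. Collecting the sign factors: 1.
Second factor (8|85):
Factor out 2: 8 = 2^3. Since 85 ≡ 5 (mod 8), (2|85) = -1, and (2|85)^3 = -1. Now have -(1|85).
(1|85) = 1. Collecting the sign factors: -1.
Product: (1)·(-1) = -1.

-1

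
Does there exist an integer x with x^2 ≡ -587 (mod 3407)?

Pull out -1: (-587/3407) = (-1/3407)·(587/3407). Since 3407 ≡ 3 (mod 4), (-1/3407) = -1. Now have -(587/3407).
Both 587 ≡ 3 and 3407 ≡ 3 (mod 4), so reciprocity gives (587/3407) = -(3407/587). Reduce: 3407 ≡ 472 (mod 587). Now have (472/587).
Factor out 2: 472 = 2^3·59. Since 587 ≡ 3 (mod 8), (2/587) = -1, and (2/587)^3 = -1. Now have -(59/587).
Both 59 ≡ 3 and 587 ≡ 3 (mod 4), so reciprocity gives (59/587) = -(587/59). Reduce: 587 ≡ 56 (mod 59). Now have (56/59).
Factor out 2: 56 = 2^3·7. Since 59 ≡ 3 (mod 8), (2/59) = -1, and (2/59)^3 = -1. Now have -(7/59).
Both 7 ≡ 3 and 59 ≡ 3 (mod 4), so reciprocity gives (7/59) = -(59/7). Reduce: 59 ≡ 3 (mod 7). Now have (3/7).
Both 3 ≡ 3 and 7 ≡ 3 (mod 4), so reciprocity gives (3/7) = -(7/3). Reduce: 7 ≡ 1 (mod 3). Now have -(1/3).
(1/3) = 1. Collecting the sign factors: -1.
The Legendre symbol is -1, so x^2 ≡ -587 (mod 3407) has no solution.

no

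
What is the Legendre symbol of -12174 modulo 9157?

1

Reduce the numerator: -12174 ≡ 6140 (mod 9157), so (-12174|9157) = (6140|9157).
Factor out 2: 6140 = 2^2·1535. Since 9157 ≡ 5 (mod 8), (2|9157) = -1, and (2|9157)^2 = +1. Now have (1535|9157).
9157 ≡ 1 (mod 4), so quadratic reciprocity gives (1535|9157) = (9157|1535). Reduce: 9157 ≡ 1482 (mod 1535). Now have (1482|1535).
Factor out 2: 1482 = 2·741. Since 1535 ≡ 7 (mod 8), (2|1535) = +1. Now have (741|1535).
741 ≡ 1 (mod 4), so quadratic reciprocity gives (741|1535) = (1535|741). Reduce: 1535 ≡ 53 (mod 741). Now have (53|741).
53 ≡ 1 (mod 4), so quadratic reciprocity gives (53|741) = (741|53). Reduce: 741 ≡ 52 (mod 53). Now have (52|53).
Factor out 2: 52 = 2^2·13. Since 53 ≡ 5 (mod 8), (2|53) = -1, and (2|53)^2 = +1. Now have (13|53).
13 ≡ 1 (mod 4), so quadratic reciprocity gives (13|53) = (53|13). Reduce: 53 ≡ 1 (mod 13). Now have (1|13).
(1|13) = 1. Collecting the sign factors: 1.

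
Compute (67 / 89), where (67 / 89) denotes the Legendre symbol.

(67 / 89)
  = (89 / 67)    [QR: 89 ≡ 1 mod 4, sign kept]
  = (22 / 67)    [89 ≡ 22 mod 67]
  = -(11 / 67)    [67 ≡ 3 mod 8 ⇒ (2 / 67) = -1]
  = (67 / 11)    [QR: both ≡ 3 mod 4, sign flips]
  = (1 / 11)    [67 ≡ 1 mod 11]
  = 1    [(1 / 11) = 1]

1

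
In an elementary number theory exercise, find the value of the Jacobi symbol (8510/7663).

Reduce the numerator: 8510 ≡ 847 (mod 7663), so (8510/7663) = (847/7663).
Both 847 ≡ 3 and 7663 ≡ 3 (mod 4), so reciprocity gives (847/7663) = -(7663/847). Reduce: 7663 ≡ 40 (mod 847). Now have -(40/847).
Factor out 2: 40 = 2^3·5. Since 847 ≡ 7 (mod 8), (2/847) = +1, and (2/847)^3 = +1. Now have -(5/847).
5 ≡ 1 (mod 4), so quadratic reciprocity gives (5/847) = (847/5). Reduce: 847 ≡ 2 (mod 5). Now have -(2/5).
Factor out 2: 2 = 2. Since 5 ≡ 5 (mod 8), (2/5) = -1. Now have (1/5).
(1/5) = 1. Collecting the sign factors: 1.

1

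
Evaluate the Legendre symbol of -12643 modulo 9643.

Reduce the numerator: -12643 ≡ 6643 (mod 9643), so (-12643|9643) = (6643|9643).
Both 6643 ≡ 3 and 9643 ≡ 3 (mod 4), so reciprocity gives (6643|9643) = -(9643|6643). Reduce: 9643 ≡ 3000 (mod 6643). Now have -(3000|6643).
Factor out 2: 3000 = 2^3·375. Since 6643 ≡ 3 (mod 8), (2|6643) = -1, and (2|6643)^3 = -1. Now have (375|6643).
Both 375 ≡ 3 and 6643 ≡ 3 (mod 4), so reciprocity gives (375|6643) = -(6643|375). Reduce: 6643 ≡ 268 (mod 375). Now have -(268|375).
Factor out 2: 268 = 2^2·67. Since 375 ≡ 7 (mod 8), (2|375) = +1, and (2|375)^2 = +1. Now have -(67|375).
Both 67 ≡ 3 and 375 ≡ 3 (mod 4), so reciprocity gives (67|375) = -(375|67). Reduce: 375 ≡ 40 (mod 67). Now have (40|67).
Factor out 2: 40 = 2^3·5. Since 67 ≡ 3 (mod 8), (2|67) = -1, and (2|67)^3 = -1. Now have -(5|67).
5 ≡ 1 (mod 4), so quadratic reciprocity gives (5|67) = (67|5). Reduce: 67 ≡ 2 (mod 5). Now have -(2|5).
Factor out 2: 2 = 2. Since 5 ≡ 5 (mod 8), (2|5) = -1. Now have (1|5).
(1|5) = 1. Collecting the sign factors: 1.

1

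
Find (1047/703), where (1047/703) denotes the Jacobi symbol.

-1

Reduce the numerator: 1047 ≡ 344 (mod 703), so (1047/703) = (344/703).
Factor out 2: 344 = 2^3·43. Since 703 ≡ 7 (mod 8), (2/703) = +1, and (2/703)^3 = +1. Now have (43/703).
Both 43 ≡ 3 and 703 ≡ 3 (mod 4), so reciprocity gives (43/703) = -(703/43). Reduce: 703 ≡ 15 (mod 43). Now have -(15/43).
Both 15 ≡ 3 and 43 ≡ 3 (mod 4), so reciprocity gives (15/43) = -(43/15). Reduce: 43 ≡ 13 (mod 15). Now have (13/15).
13 ≡ 1 (mod 4), so quadratic reciprocity gives (13/15) = (15/13). Reduce: 15 ≡ 2 (mod 13). Now have (2/13).
Factor out 2: 2 = 2. Since 13 ≡ 5 (mod 8), (2/13) = -1. Now have -(1/13).
(1/13) = 1. Collecting the sign factors: -1.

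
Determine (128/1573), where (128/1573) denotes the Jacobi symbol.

(128/1573)
  = -(1/1573)    [1573 ≡ 5 mod 8 ⇒ (2/1573)^7 = -1]
  = -1    [(1/1573) = 1]

-1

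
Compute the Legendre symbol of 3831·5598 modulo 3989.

By multiplicativity, (3831·5598|3989) = (3831|3989)·(5598|3989).
First factor (3831|3989):
(3831|3989)
  = (3989|3831)    [QR: 3989 ≡ 1 mod 4, sign kept]
  = (158|3831)    [3989 ≡ 158 mod 3831]
  = (79|3831)    [3831 ≡ 7 mod 8 ⇒ (2|3831) = +1]
  = -(3831|79)    [QR: both ≡ 3 mod 4, sign flips]
  = -(39|79)    [3831 ≡ 39 mod 79]
  = (79|39)    [QR: both ≡ 3 mod 4, sign flips]
  = (1|39)    [79 ≡ 1 mod 39]
  = 1    [(1|39) = 1]
Second factor (5598|3989):
(5598|3989)
  = (1609|3989)    [5598 ≡ 1609 mod 3989]
  = (3989|1609)    [QR: 1609 ≡ 1 mod 4, sign kept]
  = (771|1609)    [3989 ≡ 771 mod 1609]
  = (1609|771)    [QR: 1609 ≡ 1 mod 4, sign kept]
  = (67|771)    [1609 ≡ 67 mod 771]
  = -(771|67)    [QR: both ≡ 3 mod 4, sign flips]
  = -(34|67)    [771 ≡ 34 mod 67]
  = (17|67)    [67 ≡ 3 mod 8 ⇒ (2|67) = -1]
  = (67|17)    [QR: 17 ≡ 1 mod 4, sign kept]
  = (16|17)    [67 ≡ 16 mod 17]
  = (1|17)    [17 ≡ 1 mod 8 ⇒ (2|17)^4 = +1]
  = 1    [(1|17) = 1]
Product: (1)·(1) = 1.

1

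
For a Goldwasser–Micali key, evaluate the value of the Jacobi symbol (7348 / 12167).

Factor out 2: 7348 = 2^2·1837. Since 12167 ≡ 7 (mod 8), (2 / 12167) = +1, and (2 / 12167)^2 = +1. Now have (1837 / 12167).
1837 ≡ 1 (mod 4), so quadratic reciprocity gives (1837 / 12167) = (12167 / 1837). Reduce: 12167 ≡ 1145 (mod 1837). Now have (1145 / 1837).
1145 ≡ 1 (mod 4), so quadratic reciprocity gives (1145 / 1837) = (1837 / 1145). Reduce: 1837 ≡ 692 (mod 1145). Now have (692 / 1145).
Factor out 2: 692 = 2^2·173. Since 1145 ≡ 1 (mod 8), (2 / 1145) = +1, and (2 / 1145)^2 = +1. Now have (173 / 1145).
173 ≡ 1 (mod 4), so quadratic reciprocity gives (173 / 1145) = (1145 / 173). Reduce: 1145 ≡ 107 (mod 173). Now have (107 / 173).
173 ≡ 1 (mod 4), so quadratic reciprocity gives (107 / 173) = (173 / 107). Reduce: 173 ≡ 66 (mod 107). Now have (66 / 107).
Factor out 2: 66 = 2·33. Since 107 ≡ 3 (mod 8), (2 / 107) = -1. Now have -(33 / 107).
33 ≡ 1 (mod 4), so quadratic reciprocity gives (33 / 107) = (107 / 33). Reduce: 107 ≡ 8 (mod 33). Now have -(8 / 33).
Factor out 2: 8 = 2^3. Since 33 ≡ 1 (mod 8), (2 / 33) = +1, and (2 / 33)^3 = +1. Now have -(1 / 33).
(1 / 33) = 1. Collecting the sign factors: -1.

-1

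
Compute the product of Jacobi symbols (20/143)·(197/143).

-1

By multiplicativity, (20·197/143) = (20/143)·(197/143).
First factor (20/143):
Factor out 2: 20 = 2^2·5. Since 143 ≡ 7 (mod 8), (2/143) = +1, and (2/143)^2 = +1. Now have (5/143).
5 ≡ 1 (mod 4), so quadratic reciprocity gives (5/143) = (143/5). Reduce: 143 ≡ 3 (mod 5). Now have (3/5).
5 ≡ 1 (mod 4), so quadratic reciprocity gives (3/5) = (5/3). Reduce: 5 ≡ 2 (mod 3). Now have (2/3).
Factor out 2: 2 = 2. Since 3 ≡ 3 (mod 8), (2/3) = -1. Now have -(1/3).
(1/3) = 1. Collecting the sign factors: -1.
Second factor (197/143):
Reduce the numerator: 197 ≡ 54 (mod 143), so (197/143) = (54/143).
Factor out 2: 54 = 2·27. Since 143 ≡ 7 (mod 8), (2/143) = +1. Now have (27/143).
Both 27 ≡ 3 and 143 ≡ 3 (mod 4), so reciprocity gives (27/143) = -(143/27). Reduce: 143 ≡ 8 (mod 27). Now have -(8/27).
Factor out 2: 8 = 2^3. Since 27 ≡ 3 (mod 8), (2/27) = -1, and (2/27)^3 = -1. Now have (1/27).
(1/27) = 1. Collecting the sign factors: 1.
Product: (-1)·(1) = -1.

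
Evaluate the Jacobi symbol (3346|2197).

-1

(3346|2197)
  = (1149|2197)    [3346 ≡ 1149 mod 2197]
  = (2197|1149)    [QR: 1149 ≡ 1 mod 4, sign kept]
  = (1048|1149)    [2197 ≡ 1048 mod 1149]
  = -(131|1149)    [1149 ≡ 5 mod 8 ⇒ (2|1149)^3 = -1]
  = -(1149|131)    [QR: 1149 ≡ 1 mod 4, sign kept]
  = -(101|131)    [1149 ≡ 101 mod 131]
  = -(131|101)    [QR: 101 ≡ 1 mod 4, sign kept]
  = -(30|101)    [131 ≡ 30 mod 101]
  = (15|101)    [101 ≡ 5 mod 8 ⇒ (2|101) = -1]
  = (101|15)    [QR: 101 ≡ 1 mod 4, sign kept]
  = (11|15)    [101 ≡ 11 mod 15]
  = -(15|11)    [QR: both ≡ 3 mod 4, sign flips]
  = -(4|11)    [15 ≡ 4 mod 11]
  = -(1|11)    [11 ≡ 3 mod 8 ⇒ (2|11)^2 = +1]
  = -1    [(1|11) = 1]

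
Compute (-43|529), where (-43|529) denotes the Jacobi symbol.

1

Reduce the numerator: -43 ≡ 486 (mod 529), so (-43|529) = (486|529).
Factor out 2: 486 = 2·243. Since 529 ≡ 1 (mod 8), (2|529) = +1. Now have (243|529).
529 ≡ 1 (mod 4), so quadratic reciprocity gives (243|529) = (529|243). Reduce: 529 ≡ 43 (mod 243). Now have (43|243).
Both 43 ≡ 3 and 243 ≡ 3 (mod 4), so reciprocity gives (43|243) = -(243|43). Reduce: 243 ≡ 28 (mod 43). Now have -(28|43).
Factor out 2: 28 = 2^2·7. Since 43 ≡ 3 (mod 8), (2|43) = -1, and (2|43)^2 = +1. Now have -(7|43).
Both 7 ≡ 3 and 43 ≡ 3 (mod 4), so reciprocity gives (7|43) = -(43|7). Reduce: 43 ≡ 1 (mod 7). Now have (1|7).
(1|7) = 1. Collecting the sign factors: 1.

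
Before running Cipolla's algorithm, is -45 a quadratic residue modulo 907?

yes

Pull out -1: (-45/907) = (-1/907)·(45/907). Since 907 ≡ 3 (mod 4), (-1/907) = -1. Now have -(45/907).
45 ≡ 1 (mod 4), so quadratic reciprocity gives (45/907) = (907/45). Reduce: 907 ≡ 7 (mod 45). Now have -(7/45).
45 ≡ 1 (mod 4), so quadratic reciprocity gives (7/45) = (45/7). Reduce: 45 ≡ 3 (mod 7). Now have -(3/7).
Both 3 ≡ 3 and 7 ≡ 3 (mod 4), so reciprocity gives (3/7) = -(7/3). Reduce: 7 ≡ 1 (mod 3). Now have (1/3).
(1/3) = 1. Collecting the sign factors: 1.
The Legendre symbol is 1, so x^2 ≡ -45 (mod 907) has solution.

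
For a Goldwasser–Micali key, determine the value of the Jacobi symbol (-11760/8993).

Reduce the numerator: -11760 ≡ 6226 (mod 8993), so (-11760/8993) = (6226/8993).
Factor out 2: 6226 = 2·3113. Since 8993 ≡ 1 (mod 8), (2/8993) = +1. Now have (3113/8993).
3113 ≡ 1 (mod 4), so quadratic reciprocity gives (3113/8993) = (8993/3113). Reduce: 8993 ≡ 2767 (mod 3113). Now have (2767/3113).
3113 ≡ 1 (mod 4), so quadratic reciprocity gives (2767/3113) = (3113/2767). Reduce: 3113 ≡ 346 (mod 2767). Now have (346/2767).
Factor out 2: 346 = 2·173. Since 2767 ≡ 7 (mod 8), (2/2767) = +1. Now have (173/2767).
173 ≡ 1 (mod 4), so quadratic reciprocity gives (173/2767) = (2767/173). Reduce: 2767 ≡ 172 (mod 173). Now have (172/173).
Factor out 2: 172 = 2^2·43. Since 173 ≡ 5 (mod 8), (2/173) = -1, and (2/173)^2 = +1. Now have (43/173).
173 ≡ 1 (mod 4), so quadratic reciprocity gives (43/173) = (173/43). Reduce: 173 ≡ 1 (mod 43). Now have (1/43).
(1/43) = 1. Collecting the sign factors: 1.

1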